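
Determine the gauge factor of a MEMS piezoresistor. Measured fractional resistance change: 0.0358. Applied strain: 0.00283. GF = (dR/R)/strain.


Step 1: Identify values.
dR/R = 0.0358, strain = 0.00283
Step 2: GF = (dR/R) / strain = 0.0358 / 0.00283
GF = 12.7


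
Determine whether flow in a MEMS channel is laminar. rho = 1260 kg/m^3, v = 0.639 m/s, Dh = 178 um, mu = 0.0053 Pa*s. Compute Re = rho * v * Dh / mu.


Step 1: Convert Dh to meters: Dh = 178e-6 m
Step 2: Re = rho * v * Dh / mu
Re = 1260 * 0.639 * 178e-6 / 0.0053
Re = 27.041
Since Re = 27.041 is below ~2300, the flow is laminar.


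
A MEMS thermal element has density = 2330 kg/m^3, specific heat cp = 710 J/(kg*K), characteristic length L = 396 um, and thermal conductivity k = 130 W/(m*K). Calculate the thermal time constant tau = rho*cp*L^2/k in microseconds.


Step 1: Convert L to m: L = 396e-6 m
Step 2: L^2 = (396e-6)^2 = 1.56816e-07 m^2
Step 3: tau = 2330 * 710 * 1.56816e-07 / 130 = 1.99554391e-03 s
Step 4: Convert to microseconds (multiply by 1e6).
tau = 1995.544 us


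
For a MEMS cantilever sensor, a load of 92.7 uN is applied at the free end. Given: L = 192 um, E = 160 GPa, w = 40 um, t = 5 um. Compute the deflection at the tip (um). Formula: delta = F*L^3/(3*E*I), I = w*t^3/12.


Step 1: Calculate the second moment of area.
I = w * t^3 / 12 = 40 * 5^3 / 12 = 416.6667 um^4
Step 2: Convert E to consistent units (1 GPa = 1000 uN/um^2).
E = 160 GPa = 160000 uN/um^2
Step 3: Calculate tip deflection.
delta = F * L^3 / (3 * E * I)
delta = 92.7 * 192^3 / (3 * 160000 * 416.6667)
delta = 3.2806 um


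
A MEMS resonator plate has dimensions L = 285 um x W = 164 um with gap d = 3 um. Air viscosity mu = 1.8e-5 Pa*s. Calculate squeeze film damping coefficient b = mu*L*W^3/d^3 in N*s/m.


Step 1: Convert to SI.
L = 285e-6 m, W = 164e-6 m, d = 3e-6 m
Step 2: W^3 = (164e-6)^3 = 4.41e-12 m^3
Step 3: d^3 = (3e-6)^3 = 2.70e-17 m^3
Step 4: b = 1.8e-5 * 285e-6 * 4.41e-12 / 2.70e-17
b = 8.38e-04 N*s/m


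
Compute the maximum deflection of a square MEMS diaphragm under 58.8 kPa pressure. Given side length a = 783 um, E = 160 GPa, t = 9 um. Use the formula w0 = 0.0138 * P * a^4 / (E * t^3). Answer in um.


Step 1: Convert pressure to compatible units (E is in GPa, so P in GPa).
P = 58.8 kPa = 58.8e-6 GPa
Step 2: Compute numerator: 0.0138 * P * a^4.
a^4 = 783^4 = 375878121921
numerator = 0.0138 * 58.8e-6 * 375878121921 = 3.050025e+05
Step 3: Compute denominator: E * t^3 = 160 * 9^3 = 116640
Step 4: w0 = numerator / denominator = 3.050025e+05 / 116640 = 2.6149 um


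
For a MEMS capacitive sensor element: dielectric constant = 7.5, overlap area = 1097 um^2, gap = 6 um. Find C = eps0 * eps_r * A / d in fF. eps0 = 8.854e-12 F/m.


Step 1: Convert area to m^2: A = 1097e-12 m^2
Step 2: Convert gap to m: d = 6e-6 m
Step 3: C = eps0 * eps_r * A / d
C = 8.854e-12 * 7.5 * 1097e-12 / 6e-6
Step 4: Convert to fF (multiply by 1e15).
C = 12.14 fF


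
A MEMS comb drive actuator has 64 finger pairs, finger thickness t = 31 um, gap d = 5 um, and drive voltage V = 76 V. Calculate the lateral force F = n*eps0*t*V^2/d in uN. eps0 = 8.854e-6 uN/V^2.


Step 1: Parameters: n=64, eps0=8.854e-6 uN/V^2, t=31 um, V=76 V, d=5 um
Step 2: V^2 = 5776
Step 3: F = 64 * 8.854e-6 * 31 * 5776 / 5
F = 20.293 uN


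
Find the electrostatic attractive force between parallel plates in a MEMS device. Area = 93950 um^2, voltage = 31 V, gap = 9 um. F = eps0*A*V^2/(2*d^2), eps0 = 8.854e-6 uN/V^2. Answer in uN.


Step 1: Identify parameters.
eps0 = 8.854e-6 uN/V^2, A = 93950 um^2, V = 31 V, d = 9 um
Step 2: Compute V^2 = 31^2 = 961
Step 3: Compute d^2 = 9^2 = 81
Step 4: F = 0.5 * 8.854e-6 * 93950 * 961 / 81
F = 4.935 uN


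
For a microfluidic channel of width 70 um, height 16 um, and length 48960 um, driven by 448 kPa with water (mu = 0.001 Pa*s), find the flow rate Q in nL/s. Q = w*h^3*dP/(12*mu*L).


Step 1: Convert all dimensions to SI (meters).
w = 70e-6 m, h = 16e-6 m, L = 48960e-6 m, dP = 448e3 Pa
Step 2: Q = w * h^3 * dP / (12 * mu * L)
Q = 70e-6 * (16e-6)^3 * 448e3 / (12 * 0.001 * 48960e-6) = 2.1863181e-10 m^3/s
Step 3: Convert Q from m^3/s to nL/s (1 m^3 = 1e12 nL, so multiply by 1e12).
Q = 218.632 nL/s


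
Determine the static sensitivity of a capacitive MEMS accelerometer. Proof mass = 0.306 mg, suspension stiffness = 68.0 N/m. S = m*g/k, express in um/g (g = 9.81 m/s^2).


Step 1: Convert mass: m = 0.306 mg = 3.06e-07 kg
Step 2: S = m * g / k = 3.06e-07 * 9.81 / 68.0
Step 3: S = 4.41e-08 m/g
Step 4: Convert to um/g: S = 0.044 um/g


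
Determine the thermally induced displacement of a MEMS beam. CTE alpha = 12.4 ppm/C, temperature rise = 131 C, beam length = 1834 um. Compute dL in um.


Step 1: Convert CTE: alpha = 12.4 ppm/C = 12.4e-6 /C
Step 2: dL = 12.4e-6 * 131 * 1834
dL = 2.9791 um


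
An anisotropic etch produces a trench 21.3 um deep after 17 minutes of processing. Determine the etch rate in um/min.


Step 1: Etch rate = depth / time
Step 2: rate = 21.3 / 17
rate = 1.253 um/min


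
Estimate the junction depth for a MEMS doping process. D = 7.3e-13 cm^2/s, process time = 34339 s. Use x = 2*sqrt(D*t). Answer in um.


Step 1: Compute D*t = 7.3e-13 * 34339 = 2.506747e-08 cm^2
Step 2: sqrt(D*t) = 1.58327e-04 cm
Step 3: x = 2 * 1.58327e-04 cm = 3.16654e-04 cm
Step 4: Convert to um (1 cm = 1e4 um): x = 3.167 um


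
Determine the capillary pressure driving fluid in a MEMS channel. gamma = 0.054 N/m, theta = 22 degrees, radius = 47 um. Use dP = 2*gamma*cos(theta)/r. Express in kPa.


Step 1: cos(22 deg) = 0.9272
Step 2: Convert r to m: r = 47e-6 m
Step 3: dP = 2 * 0.054 * 0.9272 / 47e-6 = 2130.6 Pa
Step 4: Convert Pa to kPa (divide by 1000).
dP = 2.13 kPa


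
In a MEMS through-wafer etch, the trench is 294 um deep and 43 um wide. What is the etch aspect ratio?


Step 1: AR = depth / width
Step 2: AR = 294 / 43
AR = 6.8


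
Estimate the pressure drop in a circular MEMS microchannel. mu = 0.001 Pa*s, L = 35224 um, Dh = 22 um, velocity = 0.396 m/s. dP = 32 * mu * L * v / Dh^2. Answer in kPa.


Step 1: Convert to SI: L = 35224e-6 m, Dh = 22e-6 m
Step 2: dP = 32 * 0.001 * 35224e-6 * 0.396 / (22e-6)^2
Step 3: dP = 922228.36 Pa
Step 4: Convert to kPa: dP = 922.23 kPa


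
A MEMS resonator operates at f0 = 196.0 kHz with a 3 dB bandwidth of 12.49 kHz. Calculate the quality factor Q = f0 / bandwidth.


Step 1: Q = f0 / bandwidth
Step 2: Q = 196.0 / 12.49
Q = 15.7


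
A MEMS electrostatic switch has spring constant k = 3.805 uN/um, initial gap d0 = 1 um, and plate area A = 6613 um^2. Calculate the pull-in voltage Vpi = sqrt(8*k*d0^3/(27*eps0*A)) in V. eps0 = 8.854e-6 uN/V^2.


Step 1: Compute numerator: 8 * k * d0^3 = 8 * 3.805 * 1^3 = 30.44
Step 2: Compute denominator: 27 * eps0 * A = 27 * 8.854e-6 * 6613 = 1.580891
Step 3: Vpi = sqrt(30.44 / 1.580891)
Vpi = 4.39 V


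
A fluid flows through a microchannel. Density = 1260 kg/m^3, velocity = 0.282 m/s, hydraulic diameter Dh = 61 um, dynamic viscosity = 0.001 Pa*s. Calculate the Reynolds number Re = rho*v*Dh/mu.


Step 1: Convert Dh to meters: Dh = 61e-6 m
Step 2: Re = rho * v * Dh / mu
Re = 1260 * 0.282 * 61e-6 / 0.001
Re = 21.675


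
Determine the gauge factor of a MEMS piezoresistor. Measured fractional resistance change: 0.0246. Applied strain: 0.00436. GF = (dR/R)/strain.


Step 1: Identify values.
dR/R = 0.0246, strain = 0.00436
Step 2: GF = (dR/R) / strain = 0.0246 / 0.00436
GF = 5.6


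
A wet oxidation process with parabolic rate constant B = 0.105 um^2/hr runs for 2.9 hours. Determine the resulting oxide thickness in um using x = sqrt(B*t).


Step 1: Compute B*t = 0.105 * 2.9 = 0.3045
Step 2: x = sqrt(0.3045)
x = 0.552 um


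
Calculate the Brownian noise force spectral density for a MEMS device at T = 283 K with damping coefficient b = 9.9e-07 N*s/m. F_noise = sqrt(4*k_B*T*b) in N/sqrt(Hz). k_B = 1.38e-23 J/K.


Step 1: Compute 4 * k_B * T * b
= 4 * 1.38e-23 * 283 * 9.9e-07
= 1.5465e-26 N^2/Hz
Step 2: F_noise = sqrt(1.5465e-26)
F_noise = 1.24e-13 N/sqrt(Hz)


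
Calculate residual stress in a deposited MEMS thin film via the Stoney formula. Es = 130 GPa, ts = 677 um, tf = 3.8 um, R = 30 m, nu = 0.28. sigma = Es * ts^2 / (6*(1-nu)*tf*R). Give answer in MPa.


Step 1: Compute numerator: Es * ts^2 = 130 * 677^2 = 59582770 (GPa*um^2)
Step 2: Compute denominator (R in um): 6*(1-nu)*tf*R = 6*0.72*3.8*30e6 = 492480000.0 (um^2)
Step 3: sigma (GPa) = 59582770 / 492480000.0 = 1.20985e-01 GPa
Step 4: Convert to MPa (x1000): sigma = 121.0 MPa


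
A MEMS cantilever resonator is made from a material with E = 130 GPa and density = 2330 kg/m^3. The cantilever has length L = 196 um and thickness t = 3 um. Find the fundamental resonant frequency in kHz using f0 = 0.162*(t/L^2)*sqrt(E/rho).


Step 1: Convert units to SI.
t_SI = 3e-6 m, L_SI = 196e-6 m
Step 2: Calculate sqrt(E/rho).
sqrt(130e9 / 2330) = 7469.54 m/s
Step 3: Compute f0.
f0 = 0.162 * 3e-6 / (196e-6)^2 * 7469.54 = 94497.0 Hz = 94.5 kHz


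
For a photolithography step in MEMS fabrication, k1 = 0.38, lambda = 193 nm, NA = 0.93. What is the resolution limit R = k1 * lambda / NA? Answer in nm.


Step 1: Identify values: k1 = 0.38, lambda = 193 nm, NA = 0.93
Step 2: R = k1 * lambda / NA
R = 0.38 * 193 / 0.93
R = 78.9 nm


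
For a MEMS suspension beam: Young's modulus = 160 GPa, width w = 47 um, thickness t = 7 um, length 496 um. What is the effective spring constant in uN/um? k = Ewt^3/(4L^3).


Step 1: Convert E to consistent units (1 GPa = 1000 uN/um^2).
E = 160 GPa = 160000 uN/um^2
Step 2: Compute t^3 = 7^3 = 343
Step 3: Compute L^3 = 496^3 = 122023936
Step 4: k = 160000 * 47 * 343 / (4 * 122023936)
k = 5.2845 uN/um


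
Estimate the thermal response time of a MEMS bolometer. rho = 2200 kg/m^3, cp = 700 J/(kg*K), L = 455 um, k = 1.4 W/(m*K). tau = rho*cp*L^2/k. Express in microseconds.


Step 1: Convert L to m: L = 455e-6 m
Step 2: L^2 = (455e-6)^2 = 2.07025e-07 m^2
Step 3: tau = 2200 * 700 * 2.07025e-07 / 1.4 = 2.277275e-01 s
Step 4: Convert to microseconds (multiply by 1e6).
tau = 227727.5 us


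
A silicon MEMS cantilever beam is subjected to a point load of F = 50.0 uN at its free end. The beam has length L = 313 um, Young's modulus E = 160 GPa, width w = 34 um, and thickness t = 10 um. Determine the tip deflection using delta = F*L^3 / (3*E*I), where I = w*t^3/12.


Step 1: Calculate the second moment of area.
I = w * t^3 / 12 = 34 * 10^3 / 12 = 2833.3333 um^4
Step 2: Convert E to consistent units (1 GPa = 1000 uN/um^2).
E = 160 GPa = 160000 uN/um^2
Step 3: Calculate tip deflection.
delta = F * L^3 / (3 * E * I)
delta = 50.0 * 313^3 / (3 * 160000 * 2833.3333)
delta = 1.1274 um


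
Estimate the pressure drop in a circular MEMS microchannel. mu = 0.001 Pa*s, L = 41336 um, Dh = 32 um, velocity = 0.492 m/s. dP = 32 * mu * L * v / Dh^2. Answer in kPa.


Step 1: Convert to SI: L = 41336e-6 m, Dh = 32e-6 m
Step 2: dP = 32 * 0.001 * 41336e-6 * 0.492 / (32e-6)^2
Step 3: dP = 635541.00 Pa
Step 4: Convert to kPa: dP = 635.54 kPa


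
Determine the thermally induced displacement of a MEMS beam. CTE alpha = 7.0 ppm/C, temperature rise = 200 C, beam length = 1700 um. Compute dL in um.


Step 1: Convert CTE: alpha = 7.0 ppm/C = 7.0e-6 /C
Step 2: dL = 7.0e-6 * 200 * 1700
dL = 2.38 um


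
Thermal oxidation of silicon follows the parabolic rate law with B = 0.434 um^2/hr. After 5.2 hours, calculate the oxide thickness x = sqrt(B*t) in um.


Step 1: Compute B*t = 0.434 * 5.2 = 2.2568
Step 2: x = sqrt(2.2568)
x = 1.502 um


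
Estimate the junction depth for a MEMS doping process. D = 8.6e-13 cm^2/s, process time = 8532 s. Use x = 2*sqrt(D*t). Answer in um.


Step 1: Compute D*t = 8.6e-13 * 8532 = 7.33752e-09 cm^2
Step 2: sqrt(D*t) = 8.56593e-05 cm
Step 3: x = 2 * 8.56593e-05 cm = 1.713186e-04 cm
Step 4: Convert to um (1 cm = 1e4 um): x = 1.713 um


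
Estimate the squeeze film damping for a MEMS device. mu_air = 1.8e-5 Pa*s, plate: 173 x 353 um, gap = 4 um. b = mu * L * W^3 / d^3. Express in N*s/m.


Step 1: Convert to SI.
L = 173e-6 m, W = 353e-6 m, d = 4e-6 m
Step 2: W^3 = (353e-6)^3 = 4.40e-11 m^3
Step 3: d^3 = (4e-6)^3 = 6.40e-17 m^3
Step 4: b = 1.8e-5 * 173e-6 * 4.40e-11 / 6.40e-17
b = 2.14e-03 N*s/m


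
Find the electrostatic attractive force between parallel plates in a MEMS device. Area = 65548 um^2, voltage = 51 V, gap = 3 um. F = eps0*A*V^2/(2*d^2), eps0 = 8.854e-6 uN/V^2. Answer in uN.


Step 1: Identify parameters.
eps0 = 8.854e-6 uN/V^2, A = 65548 um^2, V = 51 V, d = 3 um
Step 2: Compute V^2 = 51^2 = 2601
Step 3: Compute d^2 = 3^2 = 9
Step 4: F = 0.5 * 8.854e-6 * 65548 * 2601 / 9
F = 83.862 uN


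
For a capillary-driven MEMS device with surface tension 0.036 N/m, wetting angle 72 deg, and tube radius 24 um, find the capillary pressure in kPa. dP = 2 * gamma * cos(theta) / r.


Step 1: cos(72 deg) = 0.309
Step 2: Convert r to m: r = 24e-6 m
Step 3: dP = 2 * 0.036 * 0.309 / 24e-6 = 927.0 Pa
Step 4: Convert Pa to kPa (divide by 1000).
dP = 0.93 kPa


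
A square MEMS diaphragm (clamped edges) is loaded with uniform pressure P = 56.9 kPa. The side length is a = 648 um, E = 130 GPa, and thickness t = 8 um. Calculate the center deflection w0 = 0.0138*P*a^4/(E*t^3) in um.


Step 1: Convert pressure to compatible units (E is in GPa, so P in GPa).
P = 56.9 kPa = 56.9e-6 GPa
Step 2: Compute numerator: 0.0138 * P * a^4.
a^4 = 648^4 = 176319369216
numerator = 0.0138 * 56.9e-6 * 176319369216 = 1.384495e+05
Step 3: Compute denominator: E * t^3 = 130 * 8^3 = 66560
Step 4: w0 = numerator / denominator = 1.384495e+05 / 66560 = 2.0801 um


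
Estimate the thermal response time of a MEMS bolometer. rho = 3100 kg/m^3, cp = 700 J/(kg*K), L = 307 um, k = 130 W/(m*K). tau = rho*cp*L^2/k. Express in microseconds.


Step 1: Convert L to m: L = 307e-6 m
Step 2: L^2 = (307e-6)^2 = 9.4249e-08 m^2
Step 3: tau = 3100 * 700 * 9.4249e-08 / 130 = 1.57323331e-03 s
Step 4: Convert to microseconds (multiply by 1e6).
tau = 1573.233 us


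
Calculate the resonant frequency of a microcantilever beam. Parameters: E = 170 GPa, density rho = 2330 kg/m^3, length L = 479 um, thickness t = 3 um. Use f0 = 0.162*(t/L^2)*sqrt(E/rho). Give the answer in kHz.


Step 1: Convert units to SI.
t_SI = 3e-6 m, L_SI = 479e-6 m
Step 2: Calculate sqrt(E/rho).
sqrt(170e9 / 2330) = 8541.74 m/s
Step 3: Compute f0.
f0 = 0.162 * 3e-6 / (479e-6)^2 * 8541.74 = 18093.0 Hz = 18.09 kHz


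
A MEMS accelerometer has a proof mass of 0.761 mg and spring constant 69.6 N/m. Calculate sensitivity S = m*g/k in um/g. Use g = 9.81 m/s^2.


Step 1: Convert mass: m = 0.761 mg = 7.61e-07 kg
Step 2: S = m * g / k = 7.61e-07 * 9.81 / 69.6
Step 3: S = 1.07e-07 m/g
Step 4: Convert to um/g: S = 0.107 um/g


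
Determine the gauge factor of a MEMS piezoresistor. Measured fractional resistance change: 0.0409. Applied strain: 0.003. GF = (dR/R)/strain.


Step 1: Identify values.
dR/R = 0.0409, strain = 0.003
Step 2: GF = (dR/R) / strain = 0.0409 / 0.003
GF = 13.6


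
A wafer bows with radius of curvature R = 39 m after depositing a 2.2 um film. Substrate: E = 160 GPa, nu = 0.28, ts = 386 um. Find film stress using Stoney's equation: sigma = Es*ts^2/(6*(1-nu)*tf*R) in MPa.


Step 1: Compute numerator: Es * ts^2 = 160 * 386^2 = 23839360 (GPa*um^2)
Step 2: Compute denominator (R in um): 6*(1-nu)*tf*R = 6*0.72*2.2*39e6 = 370656000.0 (um^2)
Step 3: sigma (GPa) = 23839360 / 370656000.0 = 6.4317e-02 GPa
Step 4: Convert to MPa (x1000): sigma = 64.3 MPa


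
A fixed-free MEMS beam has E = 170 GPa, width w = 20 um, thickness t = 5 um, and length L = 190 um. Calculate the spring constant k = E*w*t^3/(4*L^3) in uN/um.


Step 1: Convert E to consistent units (1 GPa = 1000 uN/um^2).
E = 170 GPa = 170000 uN/um^2
Step 2: Compute t^3 = 5^3 = 125
Step 3: Compute L^3 = 190^3 = 6859000
Step 4: k = 170000 * 20 * 125 / (4 * 6859000)
k = 15.4906 uN/um


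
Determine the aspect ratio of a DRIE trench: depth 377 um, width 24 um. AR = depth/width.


Step 1: AR = depth / width
Step 2: AR = 377 / 24
AR = 15.7


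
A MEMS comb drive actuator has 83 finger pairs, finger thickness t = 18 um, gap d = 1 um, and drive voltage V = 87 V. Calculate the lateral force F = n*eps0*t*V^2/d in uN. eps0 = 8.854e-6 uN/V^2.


Step 1: Parameters: n=83, eps0=8.854e-6 uN/V^2, t=18 um, V=87 V, d=1 um
Step 2: V^2 = 7569
Step 3: F = 83 * 8.854e-6 * 18 * 7569 / 1
F = 100.122 uN


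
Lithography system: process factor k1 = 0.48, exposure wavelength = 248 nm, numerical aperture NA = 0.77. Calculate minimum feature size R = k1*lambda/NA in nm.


Step 1: Identify values: k1 = 0.48, lambda = 248 nm, NA = 0.77
Step 2: R = k1 * lambda / NA
R = 0.48 * 248 / 0.77
R = 154.6 nm


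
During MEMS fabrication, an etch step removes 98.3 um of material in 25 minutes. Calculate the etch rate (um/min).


Step 1: Etch rate = depth / time
Step 2: rate = 98.3 / 25
rate = 3.932 um/min


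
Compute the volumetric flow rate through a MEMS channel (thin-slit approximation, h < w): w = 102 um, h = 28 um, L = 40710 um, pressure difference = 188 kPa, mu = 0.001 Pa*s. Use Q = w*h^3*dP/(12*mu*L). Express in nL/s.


Step 1: Convert all dimensions to SI (meters).
w = 102e-6 m, h = 28e-6 m, L = 40710e-6 m, dP = 188e3 Pa
Step 2: Q = w * h^3 * dP / (12 * mu * L)
Q = 102e-6 * (28e-6)^3 * 188e3 / (12 * 0.001 * 40710e-6) = 8.6168745e-10 m^3/s
Step 3: Convert Q from m^3/s to nL/s (1 m^3 = 1e12 nL, so multiply by 1e12).
Q = 861.687 nL/s


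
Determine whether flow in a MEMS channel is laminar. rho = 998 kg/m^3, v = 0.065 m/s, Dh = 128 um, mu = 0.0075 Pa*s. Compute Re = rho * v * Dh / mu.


Step 1: Convert Dh to meters: Dh = 128e-6 m
Step 2: Re = rho * v * Dh / mu
Re = 998 * 0.065 * 128e-6 / 0.0075
Re = 1.107
Since Re = 1.107 is below ~2300, the flow is laminar.


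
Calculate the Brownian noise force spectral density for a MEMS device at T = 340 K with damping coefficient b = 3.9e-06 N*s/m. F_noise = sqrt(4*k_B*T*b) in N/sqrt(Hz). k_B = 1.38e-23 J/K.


Step 1: Compute 4 * k_B * T * b
= 4 * 1.38e-23 * 340 * 3.9e-06
= 7.3195e-26 N^2/Hz
Step 2: F_noise = sqrt(7.3195e-26)
F_noise = 2.71e-13 N/sqrt(Hz)


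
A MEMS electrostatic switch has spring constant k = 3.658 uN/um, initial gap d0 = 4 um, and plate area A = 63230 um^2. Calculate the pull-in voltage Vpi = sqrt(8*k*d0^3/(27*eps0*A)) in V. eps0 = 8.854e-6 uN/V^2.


Step 1: Compute numerator: 8 * k * d0^3 = 8 * 3.658 * 4^3 = 1872.896
Step 2: Compute denominator: 27 * eps0 * A = 27 * 8.854e-6 * 63230 = 15.115637
Step 3: Vpi = sqrt(1872.896 / 15.115637)
Vpi = 11.13 V


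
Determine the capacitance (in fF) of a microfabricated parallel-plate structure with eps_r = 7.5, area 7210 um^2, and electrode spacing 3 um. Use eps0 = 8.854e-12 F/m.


Step 1: Convert area to m^2: A = 7210e-12 m^2
Step 2: Convert gap to m: d = 3e-6 m
Step 3: C = eps0 * eps_r * A / d
C = 8.854e-12 * 7.5 * 7210e-12 / 3e-6
Step 4: Convert to fF (multiply by 1e15).
C = 159.59 fF


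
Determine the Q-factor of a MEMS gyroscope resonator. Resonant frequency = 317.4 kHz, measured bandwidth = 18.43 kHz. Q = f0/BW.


Step 1: Q = f0 / bandwidth
Step 2: Q = 317.4 / 18.43
Q = 17.2


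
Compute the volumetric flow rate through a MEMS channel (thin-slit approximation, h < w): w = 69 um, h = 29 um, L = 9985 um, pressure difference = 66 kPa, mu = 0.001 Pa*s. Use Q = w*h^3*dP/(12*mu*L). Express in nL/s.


Step 1: Convert all dimensions to SI (meters).
w = 69e-6 m, h = 29e-6 m, L = 9985e-6 m, dP = 66e3 Pa
Step 2: Q = w * h^3 * dP / (12 * mu * L)
Q = 69e-6 * (29e-6)^3 * 66e3 / (12 * 0.001 * 9985e-6) = 9.2695298e-10 m^3/s
Step 3: Convert Q from m^3/s to nL/s (1 m^3 = 1e12 nL, so multiply by 1e12).
Q = 926.953 nL/s


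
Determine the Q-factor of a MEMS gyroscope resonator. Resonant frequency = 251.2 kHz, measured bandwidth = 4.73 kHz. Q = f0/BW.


Step 1: Q = f0 / bandwidth
Step 2: Q = 251.2 / 4.73
Q = 53.1


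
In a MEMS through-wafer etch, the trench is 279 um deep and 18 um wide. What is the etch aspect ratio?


Step 1: AR = depth / width
Step 2: AR = 279 / 18
AR = 15.5


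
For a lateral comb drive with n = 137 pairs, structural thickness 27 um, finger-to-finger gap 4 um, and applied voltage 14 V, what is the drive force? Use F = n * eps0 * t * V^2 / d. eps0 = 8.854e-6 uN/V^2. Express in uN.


Step 1: Parameters: n=137, eps0=8.854e-6 uN/V^2, t=27 um, V=14 V, d=4 um
Step 2: V^2 = 196
Step 3: F = 137 * 8.854e-6 * 27 * 196 / 4
F = 1.605 uN


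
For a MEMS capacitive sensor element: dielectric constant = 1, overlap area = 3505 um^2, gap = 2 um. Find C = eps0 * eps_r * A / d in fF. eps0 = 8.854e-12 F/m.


Step 1: Convert area to m^2: A = 3505e-12 m^2
Step 2: Convert gap to m: d = 2e-6 m
Step 3: C = eps0 * eps_r * A / d
C = 8.854e-12 * 1 * 3505e-12 / 2e-6
Step 4: Convert to fF (multiply by 1e15).
C = 15.52 fF


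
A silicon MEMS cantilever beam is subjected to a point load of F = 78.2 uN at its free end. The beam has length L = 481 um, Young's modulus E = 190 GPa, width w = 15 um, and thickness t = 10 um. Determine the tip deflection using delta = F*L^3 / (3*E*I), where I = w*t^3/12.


Step 1: Calculate the second moment of area.
I = w * t^3 / 12 = 15 * 10^3 / 12 = 1250.0 um^4
Step 2: Convert E to consistent units (1 GPa = 1000 uN/um^2).
E = 190 GPa = 190000 uN/um^2
Step 3: Calculate tip deflection.
delta = F * L^3 / (3 * E * I)
delta = 78.2 * 481^3 / (3 * 190000 * 1250.0)
delta = 12.214 um


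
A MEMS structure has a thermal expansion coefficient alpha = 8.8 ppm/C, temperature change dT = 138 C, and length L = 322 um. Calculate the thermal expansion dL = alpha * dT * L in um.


Step 1: Convert CTE: alpha = 8.8 ppm/C = 8.8e-6 /C
Step 2: dL = 8.8e-6 * 138 * 322
dL = 0.391 um


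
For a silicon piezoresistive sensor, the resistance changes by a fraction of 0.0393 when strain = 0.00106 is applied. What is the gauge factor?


Step 1: Identify values.
dR/R = 0.0393, strain = 0.00106
Step 2: GF = (dR/R) / strain = 0.0393 / 0.00106
GF = 37.1


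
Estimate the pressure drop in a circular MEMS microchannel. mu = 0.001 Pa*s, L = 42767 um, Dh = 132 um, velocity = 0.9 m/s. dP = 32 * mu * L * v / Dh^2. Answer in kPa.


Step 1: Convert to SI: L = 42767e-6 m, Dh = 132e-6 m
Step 2: dP = 32 * 0.001 * 42767e-6 * 0.9 / (132e-6)^2
Step 3: dP = 70689.26 Pa
Step 4: Convert to kPa: dP = 70.69 kPa


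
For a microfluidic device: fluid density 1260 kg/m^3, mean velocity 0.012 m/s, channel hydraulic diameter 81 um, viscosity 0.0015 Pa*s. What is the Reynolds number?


Step 1: Convert Dh to meters: Dh = 81e-6 m
Step 2: Re = rho * v * Dh / mu
Re = 1260 * 0.012 * 81e-6 / 0.0015
Re = 0.816


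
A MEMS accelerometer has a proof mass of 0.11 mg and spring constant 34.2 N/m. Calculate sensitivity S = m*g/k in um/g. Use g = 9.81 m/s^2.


Step 1: Convert mass: m = 0.11 mg = 1.10e-07 kg
Step 2: S = m * g / k = 1.10e-07 * 9.81 / 34.2
Step 3: S = 3.16e-08 m/g
Step 4: Convert to um/g: S = 0.032 um/g


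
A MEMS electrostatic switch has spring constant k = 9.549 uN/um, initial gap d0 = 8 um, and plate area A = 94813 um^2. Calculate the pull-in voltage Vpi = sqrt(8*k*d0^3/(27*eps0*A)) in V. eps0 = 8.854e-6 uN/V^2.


Step 1: Compute numerator: 8 * k * d0^3 = 8 * 9.549 * 8^3 = 39112.704
Step 2: Compute denominator: 27 * eps0 * A = 27 * 8.854e-6 * 94813 = 22.665806
Step 3: Vpi = sqrt(39112.704 / 22.665806)
Vpi = 41.54 V


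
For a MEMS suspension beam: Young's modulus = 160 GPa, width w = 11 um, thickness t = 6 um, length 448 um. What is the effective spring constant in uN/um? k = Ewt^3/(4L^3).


Step 1: Convert E to consistent units (1 GPa = 1000 uN/um^2).
E = 160 GPa = 160000 uN/um^2
Step 2: Compute t^3 = 6^3 = 216
Step 3: Compute L^3 = 448^3 = 89915392
Step 4: k = 160000 * 11 * 216 / (4 * 89915392)
k = 1.057 uN/um


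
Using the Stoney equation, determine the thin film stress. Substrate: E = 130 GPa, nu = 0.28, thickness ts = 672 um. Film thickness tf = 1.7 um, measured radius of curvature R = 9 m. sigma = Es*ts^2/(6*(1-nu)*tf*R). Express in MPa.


Step 1: Compute numerator: Es * ts^2 = 130 * 672^2 = 58705920 (GPa*um^2)
Step 2: Compute denominator (R in um): 6*(1-nu)*tf*R = 6*0.72*1.7*9e6 = 66096000.0 (um^2)
Step 3: sigma (GPa) = 58705920 / 66096000.0 = 8.88192e-01 GPa
Step 4: Convert to MPa (x1000): sigma = 888.2 MPa


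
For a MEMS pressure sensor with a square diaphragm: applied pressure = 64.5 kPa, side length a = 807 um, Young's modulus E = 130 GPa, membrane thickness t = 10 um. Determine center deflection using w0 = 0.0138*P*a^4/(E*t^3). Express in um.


Step 1: Convert pressure to compatible units (E is in GPa, so P in GPa).
P = 64.5 kPa = 64.5e-6 GPa
Step 2: Compute numerator: 0.0138 * P * a^4.
a^4 = 807^4 = 424125260001
numerator = 0.0138 * 64.5e-6 * 424125260001 = 3.77514e+05
Step 3: Compute denominator: E * t^3 = 130 * 10^3 = 130000
Step 4: w0 = numerator / denominator = 3.77514e+05 / 130000 = 2.904 um


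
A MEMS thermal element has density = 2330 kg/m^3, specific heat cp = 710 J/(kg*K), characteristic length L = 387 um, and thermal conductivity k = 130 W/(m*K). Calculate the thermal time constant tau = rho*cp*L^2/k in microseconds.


Step 1: Convert L to m: L = 387e-6 m
Step 2: L^2 = (387e-6)^2 = 1.49769e-07 m^2
Step 3: tau = 2330 * 710 * 1.49769e-07 / 130 = 1.90586813e-03 s
Step 4: Convert to microseconds (multiply by 1e6).
tau = 1905.868 us


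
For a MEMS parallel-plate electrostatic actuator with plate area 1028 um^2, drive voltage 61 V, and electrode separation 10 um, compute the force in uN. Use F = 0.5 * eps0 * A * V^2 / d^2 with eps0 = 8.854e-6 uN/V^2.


Step 1: Identify parameters.
eps0 = 8.854e-6 uN/V^2, A = 1028 um^2, V = 61 V, d = 10 um
Step 2: Compute V^2 = 61^2 = 3721
Step 3: Compute d^2 = 10^2 = 100
Step 4: F = 0.5 * 8.854e-6 * 1028 * 3721 / 100
F = 0.169 uN


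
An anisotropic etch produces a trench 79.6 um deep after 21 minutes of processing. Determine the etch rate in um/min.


Step 1: Etch rate = depth / time
Step 2: rate = 79.6 / 21
rate = 3.79 um/min


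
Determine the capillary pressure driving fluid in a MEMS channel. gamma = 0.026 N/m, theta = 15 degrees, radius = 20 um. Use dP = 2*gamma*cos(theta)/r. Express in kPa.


Step 1: cos(15 deg) = 0.9659
Step 2: Convert r to m: r = 20e-6 m
Step 3: dP = 2 * 0.026 * 0.9659 / 20e-6 = 2511.3 Pa
Step 4: Convert Pa to kPa (divide by 1000).
dP = 2.51 kPa


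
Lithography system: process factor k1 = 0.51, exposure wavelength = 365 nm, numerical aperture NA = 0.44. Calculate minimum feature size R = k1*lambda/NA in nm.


Step 1: Identify values: k1 = 0.51, lambda = 365 nm, NA = 0.44
Step 2: R = k1 * lambda / NA
R = 0.51 * 365 / 0.44
R = 423.1 nm


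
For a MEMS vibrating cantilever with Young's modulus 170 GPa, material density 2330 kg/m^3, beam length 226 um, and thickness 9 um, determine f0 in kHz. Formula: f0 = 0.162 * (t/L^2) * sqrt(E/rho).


Step 1: Convert units to SI.
t_SI = 9e-6 m, L_SI = 226e-6 m
Step 2: Calculate sqrt(E/rho).
sqrt(170e9 / 2330) = 8541.74 m/s
Step 3: Compute f0.
f0 = 0.162 * 9e-6 / (226e-6)^2 * 8541.74 = 243829.9 Hz = 243.83 kHz


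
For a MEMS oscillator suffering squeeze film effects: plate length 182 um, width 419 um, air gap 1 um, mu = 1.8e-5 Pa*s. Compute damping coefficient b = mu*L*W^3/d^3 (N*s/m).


Step 1: Convert to SI.
L = 182e-6 m, W = 419e-6 m, d = 1e-6 m
Step 2: W^3 = (419e-6)^3 = 7.36e-11 m^3
Step 3: d^3 = (1e-6)^3 = 1.00e-18 m^3
Step 4: b = 1.8e-5 * 182e-6 * 7.36e-11 / 1.00e-18
b = 2.41e-01 N*s/m


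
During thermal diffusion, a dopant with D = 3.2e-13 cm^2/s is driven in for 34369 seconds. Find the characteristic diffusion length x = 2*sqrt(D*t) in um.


Step 1: Compute D*t = 3.2e-13 * 34369 = 1.099808e-08 cm^2
Step 2: sqrt(D*t) = 1.04872e-04 cm
Step 3: x = 2 * 1.04872e-04 cm = 2.09744e-04 cm
Step 4: Convert to um (1 cm = 1e4 um): x = 2.097 um


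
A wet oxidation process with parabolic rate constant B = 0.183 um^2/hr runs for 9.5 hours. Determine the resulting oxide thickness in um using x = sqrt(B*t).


Step 1: Compute B*t = 0.183 * 9.5 = 1.7385
Step 2: x = sqrt(1.7385)
x = 1.319 um


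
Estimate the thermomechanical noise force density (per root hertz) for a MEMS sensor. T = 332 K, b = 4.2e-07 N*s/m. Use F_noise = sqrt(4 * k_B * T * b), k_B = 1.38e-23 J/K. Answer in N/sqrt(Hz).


Step 1: Compute 4 * k_B * T * b
= 4 * 1.38e-23 * 332 * 4.2e-07
= 7.6971e-27 N^2/Hz
Step 2: F_noise = sqrt(7.6971e-27)
F_noise = 8.77e-14 N/sqrt(Hz)


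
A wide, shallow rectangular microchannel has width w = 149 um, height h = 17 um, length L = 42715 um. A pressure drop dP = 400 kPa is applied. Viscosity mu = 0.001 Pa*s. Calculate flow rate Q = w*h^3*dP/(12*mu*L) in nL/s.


Step 1: Convert all dimensions to SI (meters).
w = 149e-6 m, h = 17e-6 m, L = 42715e-6 m, dP = 400e3 Pa
Step 2: Q = w * h^3 * dP / (12 * mu * L)
Q = 149e-6 * (17e-6)^3 * 400e3 / (12 * 0.001 * 42715e-6) = 5.7125678e-10 m^3/s
Step 3: Convert Q from m^3/s to nL/s (1 m^3 = 1e12 nL, so multiply by 1e12).
Q = 571.257 nL/s


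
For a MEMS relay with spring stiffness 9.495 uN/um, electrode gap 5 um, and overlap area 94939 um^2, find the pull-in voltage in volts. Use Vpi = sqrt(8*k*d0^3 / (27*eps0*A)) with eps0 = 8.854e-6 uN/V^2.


Step 1: Compute numerator: 8 * k * d0^3 = 8 * 9.495 * 5^3 = 9495.0
Step 2: Compute denominator: 27 * eps0 * A = 27 * 8.854e-6 * 94939 = 22.695927
Step 3: Vpi = sqrt(9495.0 / 22.695927)
Vpi = 20.45 V


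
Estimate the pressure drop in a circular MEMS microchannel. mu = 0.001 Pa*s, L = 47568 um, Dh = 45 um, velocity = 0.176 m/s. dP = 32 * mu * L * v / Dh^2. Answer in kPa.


Step 1: Convert to SI: L = 47568e-6 m, Dh = 45e-6 m
Step 2: dP = 32 * 0.001 * 47568e-6 * 0.176 / (45e-6)^2
Step 3: dP = 132297.77 Pa
Step 4: Convert to kPa: dP = 132.3 kPa


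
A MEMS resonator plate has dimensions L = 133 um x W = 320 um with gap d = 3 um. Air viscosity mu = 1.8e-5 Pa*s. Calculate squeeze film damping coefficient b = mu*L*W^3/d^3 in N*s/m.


Step 1: Convert to SI.
L = 133e-6 m, W = 320e-6 m, d = 3e-6 m
Step 2: W^3 = (320e-6)^3 = 3.28e-11 m^3
Step 3: d^3 = (3e-6)^3 = 2.70e-17 m^3
Step 4: b = 1.8e-5 * 133e-6 * 3.28e-11 / 2.70e-17
b = 2.91e-03 N*s/m


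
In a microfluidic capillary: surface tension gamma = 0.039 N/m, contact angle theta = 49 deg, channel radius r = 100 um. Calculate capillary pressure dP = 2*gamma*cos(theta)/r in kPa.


Step 1: cos(49 deg) = 0.6561
Step 2: Convert r to m: r = 100e-6 m
Step 3: dP = 2 * 0.039 * 0.6561 / 100e-6 = 511.8 Pa
Step 4: Convert Pa to kPa (divide by 1000).
dP = 0.51 kPa


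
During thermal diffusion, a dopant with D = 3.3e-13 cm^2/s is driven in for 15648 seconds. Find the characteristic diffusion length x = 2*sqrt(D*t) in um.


Step 1: Compute D*t = 3.3e-13 * 15648 = 5.16384e-09 cm^2
Step 2: sqrt(D*t) = 7.18599e-05 cm
Step 3: x = 2 * 7.18599e-05 cm = 1.437198e-04 cm
Step 4: Convert to um (1 cm = 1e4 um): x = 1.437 um


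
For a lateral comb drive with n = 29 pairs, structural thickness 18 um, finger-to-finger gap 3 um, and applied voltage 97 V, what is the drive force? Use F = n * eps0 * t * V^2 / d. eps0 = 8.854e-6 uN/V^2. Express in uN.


Step 1: Parameters: n=29, eps0=8.854e-6 uN/V^2, t=18 um, V=97 V, d=3 um
Step 2: V^2 = 9409
Step 3: F = 29 * 8.854e-6 * 18 * 9409 / 3
F = 14.495 uN


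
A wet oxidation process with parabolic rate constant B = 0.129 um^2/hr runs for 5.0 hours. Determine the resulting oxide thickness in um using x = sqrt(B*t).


Step 1: Compute B*t = 0.129 * 5.0 = 0.645
Step 2: x = sqrt(0.645)
x = 0.803 um


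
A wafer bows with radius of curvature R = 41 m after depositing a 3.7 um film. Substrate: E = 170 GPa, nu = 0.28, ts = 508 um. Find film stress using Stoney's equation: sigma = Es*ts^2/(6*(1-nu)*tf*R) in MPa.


Step 1: Compute numerator: Es * ts^2 = 170 * 508^2 = 43870880 (GPa*um^2)
Step 2: Compute denominator (R in um): 6*(1-nu)*tf*R = 6*0.72*3.7*41e6 = 655344000.0 (um^2)
Step 3: sigma (GPa) = 43870880 / 655344000.0 = 6.6943e-02 GPa
Step 4: Convert to MPa (x1000): sigma = 66.9 MPa


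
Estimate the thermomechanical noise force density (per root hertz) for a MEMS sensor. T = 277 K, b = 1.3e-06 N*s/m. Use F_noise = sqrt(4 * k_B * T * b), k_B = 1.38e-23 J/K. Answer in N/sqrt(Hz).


Step 1: Compute 4 * k_B * T * b
= 4 * 1.38e-23 * 277 * 1.3e-06
= 1.9878e-26 N^2/Hz
Step 2: F_noise = sqrt(1.9878e-26)
F_noise = 1.41e-13 N/sqrt(Hz)


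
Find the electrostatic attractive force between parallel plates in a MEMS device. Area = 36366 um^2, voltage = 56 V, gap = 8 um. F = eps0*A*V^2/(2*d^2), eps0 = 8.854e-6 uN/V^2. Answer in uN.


Step 1: Identify parameters.
eps0 = 8.854e-6 uN/V^2, A = 36366 um^2, V = 56 V, d = 8 um
Step 2: Compute V^2 = 56^2 = 3136
Step 3: Compute d^2 = 8^2 = 64
Step 4: F = 0.5 * 8.854e-6 * 36366 * 3136 / 64
F = 7.889 uN


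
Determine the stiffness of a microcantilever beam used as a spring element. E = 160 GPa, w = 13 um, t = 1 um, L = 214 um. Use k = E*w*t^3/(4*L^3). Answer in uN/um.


Step 1: Convert E to consistent units (1 GPa = 1000 uN/um^2).
E = 160 GPa = 160000 uN/um^2
Step 2: Compute t^3 = 1^3 = 1
Step 3: Compute L^3 = 214^3 = 9800344
Step 4: k = 160000 * 13 * 1 / (4 * 9800344)
k = 0.0531 uN/um


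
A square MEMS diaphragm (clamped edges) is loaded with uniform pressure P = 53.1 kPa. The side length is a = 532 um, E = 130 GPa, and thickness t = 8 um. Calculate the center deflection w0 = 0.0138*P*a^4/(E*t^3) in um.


Step 1: Convert pressure to compatible units (E is in GPa, so P in GPa).
P = 53.1 kPa = 53.1e-6 GPa
Step 2: Compute numerator: 0.0138 * P * a^4.
a^4 = 532^4 = 80102584576
numerator = 0.0138 * 53.1e-6 * 80102584576 = 5.86976e+04
Step 3: Compute denominator: E * t^3 = 130 * 8^3 = 66560
Step 4: w0 = numerator / denominator = 5.86976e+04 / 66560 = 0.8819 um


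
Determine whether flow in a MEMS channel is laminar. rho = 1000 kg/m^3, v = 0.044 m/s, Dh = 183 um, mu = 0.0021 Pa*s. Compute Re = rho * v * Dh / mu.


Step 1: Convert Dh to meters: Dh = 183e-6 m
Step 2: Re = rho * v * Dh / mu
Re = 1000 * 0.044 * 183e-6 / 0.0021
Re = 3.834
Since Re = 3.834 is below ~2300, the flow is laminar.


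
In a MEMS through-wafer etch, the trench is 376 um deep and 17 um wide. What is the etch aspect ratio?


Step 1: AR = depth / width
Step 2: AR = 376 / 17
AR = 22.1


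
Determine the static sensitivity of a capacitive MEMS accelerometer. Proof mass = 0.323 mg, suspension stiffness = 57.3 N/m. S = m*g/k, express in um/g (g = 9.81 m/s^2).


Step 1: Convert mass: m = 0.323 mg = 3.23e-07 kg
Step 2: S = m * g / k = 3.23e-07 * 9.81 / 57.3
Step 3: S = 5.53e-08 m/g
Step 4: Convert to um/g: S = 0.055 um/g


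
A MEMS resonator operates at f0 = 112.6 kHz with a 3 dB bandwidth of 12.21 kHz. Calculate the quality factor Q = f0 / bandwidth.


Step 1: Q = f0 / bandwidth
Step 2: Q = 112.6 / 12.21
Q = 9.2


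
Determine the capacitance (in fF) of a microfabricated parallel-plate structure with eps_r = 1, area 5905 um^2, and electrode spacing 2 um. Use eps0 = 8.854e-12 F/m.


Step 1: Convert area to m^2: A = 5905e-12 m^2
Step 2: Convert gap to m: d = 2e-6 m
Step 3: C = eps0 * eps_r * A / d
C = 8.854e-12 * 1 * 5905e-12 / 2e-6
Step 4: Convert to fF (multiply by 1e15).
C = 26.14 fF


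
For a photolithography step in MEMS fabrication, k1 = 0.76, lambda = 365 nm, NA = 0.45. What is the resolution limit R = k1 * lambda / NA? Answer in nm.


Step 1: Identify values: k1 = 0.76, lambda = 365 nm, NA = 0.45
Step 2: R = k1 * lambda / NA
R = 0.76 * 365 / 0.45
R = 616.4 nm


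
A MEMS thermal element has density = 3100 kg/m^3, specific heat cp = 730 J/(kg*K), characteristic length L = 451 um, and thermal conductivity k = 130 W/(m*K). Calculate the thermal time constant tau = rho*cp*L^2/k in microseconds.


Step 1: Convert L to m: L = 451e-6 m
Step 2: L^2 = (451e-6)^2 = 2.03401e-07 m^2
Step 3: tau = 3100 * 730 * 2.03401e-07 / 130 = 3.54074202e-03 s
Step 4: Convert to microseconds (multiply by 1e6).
tau = 3540.742 us


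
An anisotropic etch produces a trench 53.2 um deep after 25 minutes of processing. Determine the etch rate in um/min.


Step 1: Etch rate = depth / time
Step 2: rate = 53.2 / 25
rate = 2.128 um/min


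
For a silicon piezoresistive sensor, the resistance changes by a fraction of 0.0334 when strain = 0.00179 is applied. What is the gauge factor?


Step 1: Identify values.
dR/R = 0.0334, strain = 0.00179
Step 2: GF = (dR/R) / strain = 0.0334 / 0.00179
GF = 18.7


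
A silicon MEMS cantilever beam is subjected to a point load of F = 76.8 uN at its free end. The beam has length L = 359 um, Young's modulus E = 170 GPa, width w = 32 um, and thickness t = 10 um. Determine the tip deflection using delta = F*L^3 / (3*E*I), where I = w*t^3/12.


Step 1: Calculate the second moment of area.
I = w * t^3 / 12 = 32 * 10^3 / 12 = 2666.6667 um^4
Step 2: Convert E to consistent units (1 GPa = 1000 uN/um^2).
E = 170 GPa = 170000 uN/um^2
Step 3: Calculate tip deflection.
delta = F * L^3 / (3 * E * I)
delta = 76.8 * 359^3 / (3 * 170000 * 2666.6667)
delta = 2.6128 um


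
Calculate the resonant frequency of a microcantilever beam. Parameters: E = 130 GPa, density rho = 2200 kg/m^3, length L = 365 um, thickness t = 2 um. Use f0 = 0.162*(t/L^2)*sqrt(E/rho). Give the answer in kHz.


Step 1: Convert units to SI.
t_SI = 2e-6 m, L_SI = 365e-6 m
Step 2: Calculate sqrt(E/rho).
sqrt(130e9 / 2200) = 7687.06 m/s
Step 3: Compute f0.
f0 = 0.162 * 2e-6 / (365e-6)^2 * 7687.06 = 18694.7 Hz = 18.69 kHz


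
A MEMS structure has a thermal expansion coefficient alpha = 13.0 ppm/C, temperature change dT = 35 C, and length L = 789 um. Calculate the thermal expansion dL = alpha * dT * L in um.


Step 1: Convert CTE: alpha = 13.0 ppm/C = 13.0e-6 /C
Step 2: dL = 13.0e-6 * 35 * 789
dL = 0.359 um


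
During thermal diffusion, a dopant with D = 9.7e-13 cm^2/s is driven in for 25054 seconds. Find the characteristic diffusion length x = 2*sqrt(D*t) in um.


Step 1: Compute D*t = 9.7e-13 * 25054 = 2.430238e-08 cm^2
Step 2: sqrt(D*t) = 1.55892e-04 cm
Step 3: x = 2 * 1.55892e-04 cm = 3.11784e-04 cm
Step 4: Convert to um (1 cm = 1e4 um): x = 3.118 um


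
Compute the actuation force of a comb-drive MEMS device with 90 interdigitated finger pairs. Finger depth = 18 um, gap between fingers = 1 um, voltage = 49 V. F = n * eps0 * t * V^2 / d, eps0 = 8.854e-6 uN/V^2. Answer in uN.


Step 1: Parameters: n=90, eps0=8.854e-6 uN/V^2, t=18 um, V=49 V, d=1 um
Step 2: V^2 = 2401
Step 3: F = 90 * 8.854e-6 * 18 * 2401 / 1
F = 34.439 uN


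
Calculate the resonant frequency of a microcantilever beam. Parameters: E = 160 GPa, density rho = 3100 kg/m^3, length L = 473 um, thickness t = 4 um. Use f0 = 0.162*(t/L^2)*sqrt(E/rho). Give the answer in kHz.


Step 1: Convert units to SI.
t_SI = 4e-6 m, L_SI = 473e-6 m
Step 2: Calculate sqrt(E/rho).
sqrt(160e9 / 3100) = 7184.21 m/s
Step 3: Compute f0.
f0 = 0.162 * 4e-6 / (473e-6)^2 * 7184.21 = 20808.1 Hz = 20.81 kHz


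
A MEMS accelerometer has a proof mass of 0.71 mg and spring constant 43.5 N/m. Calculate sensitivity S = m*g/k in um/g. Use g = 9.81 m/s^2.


Step 1: Convert mass: m = 0.71 mg = 7.10e-07 kg
Step 2: S = m * g / k = 7.10e-07 * 9.81 / 43.5
Step 3: S = 1.60e-07 m/g
Step 4: Convert to um/g: S = 0.16 um/g


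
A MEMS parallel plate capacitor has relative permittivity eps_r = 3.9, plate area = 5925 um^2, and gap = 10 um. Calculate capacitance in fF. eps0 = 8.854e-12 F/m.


Step 1: Convert area to m^2: A = 5925e-12 m^2
Step 2: Convert gap to m: d = 10e-6 m
Step 3: C = eps0 * eps_r * A / d
C = 8.854e-12 * 3.9 * 5925e-12 / 10e-6
Step 4: Convert to fF (multiply by 1e15).
C = 20.46 fF


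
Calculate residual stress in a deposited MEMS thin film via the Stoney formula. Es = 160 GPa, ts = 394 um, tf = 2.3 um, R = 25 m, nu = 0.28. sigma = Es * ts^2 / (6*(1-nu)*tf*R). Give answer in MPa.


Step 1: Compute numerator: Es * ts^2 = 160 * 394^2 = 24837760 (GPa*um^2)
Step 2: Compute denominator (R in um): 6*(1-nu)*tf*R = 6*0.72*2.3*25e6 = 248400000.0 (um^2)
Step 3: sigma (GPa) = 24837760 / 248400000.0 = 9.9991e-02 GPa
Step 4: Convert to MPa (x1000): sigma = 100.0 MPa
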